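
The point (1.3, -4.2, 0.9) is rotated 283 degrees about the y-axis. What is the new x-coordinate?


Rotation about y-axis: x' = x*cos(theta) + z*sin(theta)
= 1.3 * 0.225 + 0.9 * -0.9744
= -0.5845


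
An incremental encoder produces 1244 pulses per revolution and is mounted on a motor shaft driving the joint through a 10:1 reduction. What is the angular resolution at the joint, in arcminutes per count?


counts per rev = 1244
effective counts at joint = 1244 * 10 = 12440
resolution = 360*60 / 12440
= 1.7363 arcmin/count


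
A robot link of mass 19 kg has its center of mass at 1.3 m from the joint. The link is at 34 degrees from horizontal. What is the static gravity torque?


tau = m*g*L*cos(angle)
= 19 * 9.81 * 1.3 * cos(34 deg)
= 19 * 9.81 * 1.3 * 0.829
= 200.8816 Nm


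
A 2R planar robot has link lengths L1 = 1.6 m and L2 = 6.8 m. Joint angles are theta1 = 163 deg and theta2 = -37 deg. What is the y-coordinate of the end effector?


Convert angles to radians: theta1 = 2.8449, theta2 = -0.6458
y = L1*sin(theta1) + L2*sin(theta1+theta2)
y = 0.4678 + 5.5013
y = 5.9691


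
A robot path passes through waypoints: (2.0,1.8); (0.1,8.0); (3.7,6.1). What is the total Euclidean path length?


Segment lengths:
  seg1 = sqrt((-1.9)^2 + (6.2)^2) = 6.4846
  seg2 = sqrt((3.6)^2 + (-1.9)^2) = 4.0706
Total = 10.5552


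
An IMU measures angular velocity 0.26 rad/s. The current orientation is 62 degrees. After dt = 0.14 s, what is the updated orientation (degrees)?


delta_theta = w * dt = 0.26 * 0.14 = 0.0364 rad
= 2.0856 deg
theta_new = 62 + 2.0856 = 64.0856 deg


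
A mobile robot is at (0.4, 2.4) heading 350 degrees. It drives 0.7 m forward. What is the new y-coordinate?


y_new = y0 + d*sin(theta)
= 2.4 + 0.7*sin(350)
= 2.4 + -0.1216
= 2.2784


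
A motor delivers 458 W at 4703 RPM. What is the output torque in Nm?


omega = 4703 * 2*pi/60 = 492.497 rad/s
tau = P / omega = 458 / 492.497
= 0.93 Nm


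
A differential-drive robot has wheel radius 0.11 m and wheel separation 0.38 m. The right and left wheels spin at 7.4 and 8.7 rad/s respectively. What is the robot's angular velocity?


vR = r*wR = 0.11*7.4 = 0.814 m/s
vL = r*wL = 0.11*8.7 = 0.957 m/s
v = (vR+vL)/2 = 0.8855 m/s
omega = (vR-vL)/L = -0.3763 rad/s
angular velocity = -0.3763 rad/s


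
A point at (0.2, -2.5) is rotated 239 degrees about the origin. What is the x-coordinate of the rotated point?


x' = x*cos(theta) - y*sin(theta)
cos(239 deg) = -0.515, sin(239 deg) = -0.8572
x' = 0.2 * -0.515 - -2.5 * -0.8572
= -0.103 - 2.1429
= -2.2459


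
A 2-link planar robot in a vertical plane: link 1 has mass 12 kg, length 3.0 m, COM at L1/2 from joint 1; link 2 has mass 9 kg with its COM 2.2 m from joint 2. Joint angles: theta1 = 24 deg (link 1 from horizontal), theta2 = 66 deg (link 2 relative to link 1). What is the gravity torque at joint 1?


Horizontal distance from joint 1 to link-1 COM:
  x_c1 = (L1/2)*cos(t1) = 1.5 * 0.9135 = 1.3703 m
Horizontal distance from joint 1 to link-2 COM:
  x_c2 = L1*cos(t1) + Lc2*cos(t1+t2)
       = 3.0*0.9135 + 2.2*0.0 = 2.7406 m
tau1 = m1*g*x_c1 + m2*g*x_c2
     = 12*9.81*1.3703 + 9*9.81*2.7406
     = 161.3139 + 241.9708
     = 403.2846 Nm


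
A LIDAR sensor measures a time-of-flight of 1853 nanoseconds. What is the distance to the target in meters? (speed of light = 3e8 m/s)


tof = 1853 ns = 1.853e-06 s
dist = c * tof / 2
= 3e8 * 1.853e-06 / 2
= 277.95 m


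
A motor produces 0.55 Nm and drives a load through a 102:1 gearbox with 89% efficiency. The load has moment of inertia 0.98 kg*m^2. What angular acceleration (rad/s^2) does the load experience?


tau_out = tau_motor * N * eta
= 0.55 * 102 * 0.89 = 49.929 Nm
alpha = tau_out / I = 49.929 / 0.98
= 50.948 rad/s^2


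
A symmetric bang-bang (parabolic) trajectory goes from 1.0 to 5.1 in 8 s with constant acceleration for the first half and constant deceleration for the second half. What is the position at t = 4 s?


Symmetric rest-to-rest: each phase covers (pf-p0)/2 in time T/2. 0.5*a*(T/2)^2 = (pf-p0)/2 => a = 4*(pf-p0)/T^2
a = 4*(5.1-1.0)/8^2 = 0.2562
t = 4 is in the acceleration phase (t <= T/2).
p = p0 + 0.5*a*t^2 = 1.0 + 0.5*0.2562*4^2
= 3.05


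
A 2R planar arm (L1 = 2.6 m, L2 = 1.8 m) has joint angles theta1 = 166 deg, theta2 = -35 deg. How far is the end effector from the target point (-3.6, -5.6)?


End effector via forward kinematics:
x = L1*cos(t1) + L2*cos(t1+t2) = -3.7037
y = L1*sin(t1) + L2*sin(t1+t2) = 1.9875
Distance to target:
d = sqrt((-3.6 - -3.7037)^2 + (-5.6 - 1.9875)^2)
= sqrt(0.0107 + 57.5698)
= 7.5882 m


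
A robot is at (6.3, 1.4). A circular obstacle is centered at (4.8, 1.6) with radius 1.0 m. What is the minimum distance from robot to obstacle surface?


center_dist = sqrt((6.3-4.8)^2 + (1.4-1.6)^2)
= sqrt(2.25 + 0.04)
= 1.5133
min_dist = center_dist - radius = 1.5133 - 1.0 = 0.5133 m


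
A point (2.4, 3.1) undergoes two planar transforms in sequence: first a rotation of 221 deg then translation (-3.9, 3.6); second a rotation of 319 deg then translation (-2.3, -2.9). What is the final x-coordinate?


After transform 1:
x1 = cos(221)*2.4 - sin(221)*3.1 + -3.9 = -3.6775
y1 = sin(221)*2.4 + cos(221)*3.1 + 3.6 = -0.3141
After transform 2:
x2 = cos(319)*-3.6775 - sin(319)*-0.3141 + -2.3
= -5.2816


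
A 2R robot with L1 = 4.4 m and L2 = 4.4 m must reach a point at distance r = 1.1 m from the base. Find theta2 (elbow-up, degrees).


cos(theta2) = (r^2 - L1^2 - L2^2) / (2*L1*L2)
cos(theta2) = (1.21 - 19.36 - 19.36) / 38.72
cos(theta2) = -0.96875
theta2 = 165.6385 degrees


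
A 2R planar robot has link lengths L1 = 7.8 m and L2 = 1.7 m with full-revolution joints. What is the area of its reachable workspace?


r_max = L1 + L2 = 9.5 m
r_min = |L1 - L2| = 6.1 m
Area = pi*(r_max^2 - r_min^2)
= pi*(90.25 - 37.21)
= pi * 53.04
= 166.6301 m^2


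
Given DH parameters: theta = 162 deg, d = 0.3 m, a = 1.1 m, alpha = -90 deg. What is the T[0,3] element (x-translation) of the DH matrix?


T[0,3] = a * cos(theta)
= 1.1 * cos(162 deg)
= 1.1 * -0.9511
= -1.0462


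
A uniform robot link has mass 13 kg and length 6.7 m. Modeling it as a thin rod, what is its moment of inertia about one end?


I = (1/3) * m * L^2
= (1/3) * 13 * 6.7^2
= 0.333333 * 13 * 44.89
= 194.5233 kg*m^2


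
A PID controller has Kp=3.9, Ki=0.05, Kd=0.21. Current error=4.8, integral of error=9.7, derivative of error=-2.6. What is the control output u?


u = Kp*e + Ki*int(e) + Kd*de/dt
= 3.9*4.8 + 0.05*9.7 + 0.21*(-2.6)
= 18.72 + 0.485 + -0.546
= 18.659


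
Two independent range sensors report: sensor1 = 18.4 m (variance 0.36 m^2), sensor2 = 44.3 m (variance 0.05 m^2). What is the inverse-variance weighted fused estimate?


w1 = (1/var1) / (1/var1 + 1/var2)
   = 2.7778 / (2.7778 + 20.0) = 0.122
w2 = 1 - w1 = 0.878
fused = w1*s1 + w2*s2 = 2.2439 + 38.8976
= 41.1415 m


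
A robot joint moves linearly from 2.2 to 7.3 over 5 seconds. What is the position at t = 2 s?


s = t/T = 2/5 = 0.4
p(t) = p0 + (pf-p0)*s
= 2.2 + (7.3 - 2.2) * 0.4
= 4.24


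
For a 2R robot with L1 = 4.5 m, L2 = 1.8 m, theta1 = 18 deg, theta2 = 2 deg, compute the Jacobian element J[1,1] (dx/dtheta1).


J[1,1] = -L1*sin(t1) - L2*sin(t1+t2)
= -4.5*sin(18) - 1.8*sin(20)
= -2.0062


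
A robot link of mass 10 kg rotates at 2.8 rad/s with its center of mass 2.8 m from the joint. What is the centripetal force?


F = m * omega^2 * r
= 10 * 2.8^2 * 2.8
= 10 * 7.84 * 2.8
= 219.52 N


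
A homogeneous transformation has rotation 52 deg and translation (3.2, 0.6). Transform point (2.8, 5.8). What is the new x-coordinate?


x' = cos(theta)*px - sin(theta)*py + tx
= 0.6157*2.8 - 0.788*5.8 + 3.2
= 0.3534


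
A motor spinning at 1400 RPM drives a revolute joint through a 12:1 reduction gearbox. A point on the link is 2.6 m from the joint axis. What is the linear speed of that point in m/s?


omega_motor = 1400 * 2*pi/60 = 146.6077 rad/s
omega_joint = omega_motor / 12 = 12.2173 rad/s
v = omega_joint * r = 12.2173 * 2.6
= 31.765 m/s


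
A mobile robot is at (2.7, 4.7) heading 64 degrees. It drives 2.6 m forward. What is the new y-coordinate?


y_new = y0 + d*sin(theta)
= 4.7 + 2.6*sin(64)
= 4.7 + 2.3369
= 7.0369


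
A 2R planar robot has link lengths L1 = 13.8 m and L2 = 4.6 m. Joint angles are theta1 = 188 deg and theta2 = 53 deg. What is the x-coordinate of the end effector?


Convert angles to radians: theta1 = 3.2812, theta2 = 0.925
x = L1*cos(theta1) + L2*cos(theta1+theta2)
x = -13.6657 + -2.2301
x = -15.8958


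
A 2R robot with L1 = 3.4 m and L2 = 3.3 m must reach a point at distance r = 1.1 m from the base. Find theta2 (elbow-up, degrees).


cos(theta2) = (r^2 - L1^2 - L2^2) / (2*L1*L2)
cos(theta2) = (1.21 - 11.56 - 10.89) / 22.44
cos(theta2) = -0.946524
theta2 = 161.1778 degrees


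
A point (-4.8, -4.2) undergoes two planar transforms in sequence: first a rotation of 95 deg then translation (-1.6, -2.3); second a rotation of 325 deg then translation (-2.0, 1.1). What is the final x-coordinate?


After transform 1:
x1 = cos(95)*-4.8 - sin(95)*-4.2 + -1.6 = 3.0024
y1 = sin(95)*-4.8 + cos(95)*-4.2 + -2.3 = -6.7157
After transform 2:
x2 = cos(325)*3.0024 - sin(325)*-6.7157 + -2.0
= -3.3926


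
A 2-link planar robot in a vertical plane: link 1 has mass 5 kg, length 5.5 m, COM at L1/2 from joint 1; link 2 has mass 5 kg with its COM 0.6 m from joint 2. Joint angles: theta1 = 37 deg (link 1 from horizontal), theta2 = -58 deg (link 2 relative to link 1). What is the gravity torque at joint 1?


Horizontal distance from joint 1 to link-1 COM:
  x_c1 = (L1/2)*cos(t1) = 2.75 * 0.7986 = 2.1962 m
Horizontal distance from joint 1 to link-2 COM:
  x_c2 = L1*cos(t1) + Lc2*cos(t1+t2)
       = 5.5*0.7986 + 0.6*0.9336 = 4.9526 m
tau1 = m1*g*x_c1 + m2*g*x_c2
     = 5*9.81*2.1962 + 5*9.81*4.9526
     = 107.7259 + 242.9272
     = 350.6531 Nm


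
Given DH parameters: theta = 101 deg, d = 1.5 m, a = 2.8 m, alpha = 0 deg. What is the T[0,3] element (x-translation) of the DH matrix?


T[0,3] = a * cos(theta)
= 2.8 * cos(101 deg)
= 2.8 * -0.1908
= -0.5343


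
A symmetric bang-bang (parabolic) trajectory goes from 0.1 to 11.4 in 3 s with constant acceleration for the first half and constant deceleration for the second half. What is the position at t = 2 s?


Symmetric rest-to-rest: each phase covers (pf-p0)/2 in time T/2. 0.5*a*(T/2)^2 = (pf-p0)/2 => a = 4*(pf-p0)/T^2
a = 4*(11.4-0.1)/3^2 = 5.0222
t = 2 is in the deceleration phase (t > T/2).
p = pf - 0.5*a*(T-t)^2 = 11.4 - 0.5*5.0222*1^2
= 8.8889


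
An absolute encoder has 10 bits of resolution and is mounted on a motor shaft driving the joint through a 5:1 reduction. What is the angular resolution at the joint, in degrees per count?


counts = 2^10 = 1024
effective counts at joint = 1024 * 5 = 5120
resolution = 360 / 5120
= 0.0703 deg/count


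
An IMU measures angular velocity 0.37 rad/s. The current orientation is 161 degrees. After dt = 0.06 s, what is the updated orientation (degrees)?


delta_theta = w * dt = 0.37 * 0.06 = 0.0222 rad
= 1.272 deg
theta_new = 161 + 1.272 = 162.272 deg


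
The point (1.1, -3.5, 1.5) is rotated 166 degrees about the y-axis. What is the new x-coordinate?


Rotation about y-axis: x' = x*cos(theta) + z*sin(theta)
= 1.1 * -0.9703 + 1.5 * 0.2419
= -0.7044


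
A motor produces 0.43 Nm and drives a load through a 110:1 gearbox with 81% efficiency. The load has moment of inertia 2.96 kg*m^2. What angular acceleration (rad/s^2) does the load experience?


tau_out = tau_motor * N * eta
= 0.43 * 110 * 0.81 = 38.313 Nm
alpha = tau_out / I = 38.313 / 2.96
= 12.9436 rad/s^2


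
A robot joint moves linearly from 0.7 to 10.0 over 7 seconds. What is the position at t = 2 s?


s = t/T = 2/7 = 0.2857
p(t) = p0 + (pf-p0)*s
= 0.7 + (10.0 - 0.7) * 0.2857
= 3.3571


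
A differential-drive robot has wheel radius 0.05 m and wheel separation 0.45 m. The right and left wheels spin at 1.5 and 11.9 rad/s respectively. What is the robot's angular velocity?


vR = r*wR = 0.05*1.5 = 0.075 m/s
vL = r*wL = 0.05*11.9 = 0.595 m/s
v = (vR+vL)/2 = 0.335 m/s
omega = (vR-vL)/L = -1.1556 rad/s
angular velocity = -1.1556 rad/s


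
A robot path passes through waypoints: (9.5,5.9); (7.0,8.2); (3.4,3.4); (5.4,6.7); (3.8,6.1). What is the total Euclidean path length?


Segment lengths:
  seg1 = sqrt((-2.5)^2 + (2.3)^2) = 3.3971
  seg2 = sqrt((-3.6)^2 + (-4.8)^2) = 6.0
  seg3 = sqrt((2.0)^2 + (3.3)^2) = 3.8588
  seg4 = sqrt((-1.6)^2 + (-0.6)^2) = 1.7088
Total = 14.9646


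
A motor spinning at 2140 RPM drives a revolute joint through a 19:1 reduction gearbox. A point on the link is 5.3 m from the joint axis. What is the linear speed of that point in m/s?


omega_motor = 2140 * 2*pi/60 = 224.1003 rad/s
omega_joint = omega_motor / 19 = 11.7948 rad/s
v = omega_joint * r = 11.7948 * 5.3
= 62.5122 m/s


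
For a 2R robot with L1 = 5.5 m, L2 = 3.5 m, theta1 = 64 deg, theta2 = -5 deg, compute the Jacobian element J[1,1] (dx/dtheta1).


J[1,1] = -L1*sin(t1) - L2*sin(t1+t2)
= -5.5*sin(64) - 3.5*sin(59)
= -7.9435


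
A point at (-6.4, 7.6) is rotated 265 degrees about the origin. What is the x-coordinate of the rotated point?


x' = x*cos(theta) - y*sin(theta)
cos(265 deg) = -0.0872, sin(265 deg) = -0.9962
x' = -6.4 * -0.0872 - 7.6 * -0.9962
= 0.5578 - -7.5711
= 8.1289


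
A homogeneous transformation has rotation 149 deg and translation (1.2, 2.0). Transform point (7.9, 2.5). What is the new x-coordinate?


x' = cos(theta)*px - sin(theta)*py + tx
= -0.8572*7.9 - 0.515*2.5 + 1.2
= -6.8592


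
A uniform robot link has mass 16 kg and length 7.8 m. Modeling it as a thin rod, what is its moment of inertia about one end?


I = (1/3) * m * L^2
= (1/3) * 16 * 7.8^2
= 0.333333 * 16 * 60.84
= 324.48 kg*m^2


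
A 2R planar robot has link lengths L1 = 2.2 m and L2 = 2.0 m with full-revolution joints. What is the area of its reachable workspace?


r_max = L1 + L2 = 4.2 m
r_min = |L1 - L2| = 0.2 m
Area = pi*(r_max^2 - r_min^2)
= pi*(17.64 - 0.04)
= pi * 17.6
= 55.292 m^2


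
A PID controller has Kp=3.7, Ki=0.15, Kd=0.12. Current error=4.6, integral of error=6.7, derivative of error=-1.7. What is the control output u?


u = Kp*e + Ki*int(e) + Kd*de/dt
= 3.7*4.6 + 0.15*6.7 + 0.12*(-1.7)
= 17.02 + 1.005 + -0.204
= 17.821


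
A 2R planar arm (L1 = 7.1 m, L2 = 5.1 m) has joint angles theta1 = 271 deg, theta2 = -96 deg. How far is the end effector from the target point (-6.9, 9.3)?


End effector via forward kinematics:
x = L1*cos(t1) + L2*cos(t1+t2) = -4.9567
y = L1*sin(t1) + L2*sin(t1+t2) = -6.6544
Distance to target:
d = sqrt((-6.9 - -4.9567)^2 + (9.3 - -6.6544)^2)
= sqrt(3.7765 + 254.5437)
= 16.0723 m


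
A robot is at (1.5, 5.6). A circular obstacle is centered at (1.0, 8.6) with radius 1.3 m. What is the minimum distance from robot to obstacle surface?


center_dist = sqrt((1.5-1.0)^2 + (5.6-8.6)^2)
= sqrt(0.25 + 9.0)
= 3.0414
min_dist = center_dist - radius = 3.0414 - 1.3 = 1.7414 m


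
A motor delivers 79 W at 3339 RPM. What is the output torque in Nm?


omega = 3339 * 2*pi/60 = 349.6593 rad/s
tau = P / omega = 79 / 349.6593
= 0.2259 Nm


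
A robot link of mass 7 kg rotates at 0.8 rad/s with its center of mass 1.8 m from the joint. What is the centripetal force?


F = m * omega^2 * r
= 7 * 0.8^2 * 1.8
= 7 * 0.64 * 1.8
= 8.064 N


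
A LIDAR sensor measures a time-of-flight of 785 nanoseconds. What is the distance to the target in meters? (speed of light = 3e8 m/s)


tof = 785 ns = 7.85e-07 s
dist = c * tof / 2
= 3e8 * 7.85e-07 / 2
= 117.75 m


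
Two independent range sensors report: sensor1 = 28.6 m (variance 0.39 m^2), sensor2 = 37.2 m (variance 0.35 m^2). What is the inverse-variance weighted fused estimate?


w1 = (1/var1) / (1/var1 + 1/var2)
   = 2.5641 / (2.5641 + 2.8571) = 0.473
w2 = 1 - w1 = 0.527
fused = w1*s1 + w2*s2 = 13.527 + 19.6054
= 33.1324 m


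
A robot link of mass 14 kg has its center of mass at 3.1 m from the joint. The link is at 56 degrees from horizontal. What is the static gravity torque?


tau = m*g*L*cos(angle)
= 14 * 9.81 * 3.1 * cos(56 deg)
= 14 * 9.81 * 3.1 * 0.5592
= 238.0786 Nm


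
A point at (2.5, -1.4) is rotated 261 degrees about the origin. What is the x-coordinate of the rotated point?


x' = x*cos(theta) - y*sin(theta)
cos(261 deg) = -0.1564, sin(261 deg) = -0.9877
x' = 2.5 * -0.1564 - -1.4 * -0.9877
= -0.3911 - 1.3828
= -1.7738


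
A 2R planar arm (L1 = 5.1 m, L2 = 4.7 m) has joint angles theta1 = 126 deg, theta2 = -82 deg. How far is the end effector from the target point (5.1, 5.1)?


End effector via forward kinematics:
x = L1*cos(t1) + L2*cos(t1+t2) = 0.3832
y = L1*sin(t1) + L2*sin(t1+t2) = 7.3909
Distance to target:
d = sqrt((5.1 - 0.3832)^2 + (5.1 - 7.3909)^2)
= sqrt(22.2483 + 5.2481)
= 5.2437 m


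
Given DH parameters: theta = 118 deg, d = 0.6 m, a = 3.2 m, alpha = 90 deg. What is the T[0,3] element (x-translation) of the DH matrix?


T[0,3] = a * cos(theta)
= 3.2 * cos(118 deg)
= 3.2 * -0.4695
= -1.5023


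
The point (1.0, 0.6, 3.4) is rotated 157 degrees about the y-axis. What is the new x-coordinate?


Rotation about y-axis: x' = x*cos(theta) + z*sin(theta)
= 1.0 * -0.9205 + 3.4 * 0.3907
= 0.408


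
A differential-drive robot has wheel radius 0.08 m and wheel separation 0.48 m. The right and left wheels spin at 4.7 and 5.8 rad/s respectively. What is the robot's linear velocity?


vR = r*wR = 0.08*4.7 = 0.376 m/s
vL = r*wL = 0.08*5.8 = 0.464 m/s
v = (vR+vL)/2 = 0.42 m/s
omega = (vR-vL)/L = -0.1833 rad/s
linear velocity = 0.42 m/s


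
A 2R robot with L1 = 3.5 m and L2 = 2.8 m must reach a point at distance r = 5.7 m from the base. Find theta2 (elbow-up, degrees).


cos(theta2) = (r^2 - L1^2 - L2^2) / (2*L1*L2)
cos(theta2) = (32.49 - 12.25 - 7.84) / 19.6
cos(theta2) = 0.632653
theta2 = 50.7539 degrees


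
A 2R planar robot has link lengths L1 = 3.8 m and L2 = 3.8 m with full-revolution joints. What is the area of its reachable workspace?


r_max = L1 + L2 = 7.6 m
r_min = |L1 - L2| = 0.0 m
Area = pi*(r_max^2 - r_min^2)
= pi*(57.76 - 0.0)
= pi * 57.76
= 181.4584 m^2


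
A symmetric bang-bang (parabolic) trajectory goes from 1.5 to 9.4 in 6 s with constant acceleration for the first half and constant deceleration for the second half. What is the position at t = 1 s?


Symmetric rest-to-rest: each phase covers (pf-p0)/2 in time T/2. 0.5*a*(T/2)^2 = (pf-p0)/2 => a = 4*(pf-p0)/T^2
a = 4*(9.4-1.5)/6^2 = 0.8778
t = 1 is in the acceleration phase (t <= T/2).
p = p0 + 0.5*a*t^2 = 1.5 + 0.5*0.8778*1^2
= 1.9389


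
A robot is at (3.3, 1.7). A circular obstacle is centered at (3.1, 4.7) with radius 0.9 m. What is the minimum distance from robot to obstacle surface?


center_dist = sqrt((3.3-3.1)^2 + (1.7-4.7)^2)
= sqrt(0.04 + 9.0)
= 3.0067
min_dist = center_dist - radius = 3.0067 - 0.9 = 2.1067 m


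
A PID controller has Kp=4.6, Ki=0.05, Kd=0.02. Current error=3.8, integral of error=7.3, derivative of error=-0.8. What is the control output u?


u = Kp*e + Ki*int(e) + Kd*de/dt
= 4.6*3.8 + 0.05*7.3 + 0.02*(-0.8)
= 17.48 + 0.365 + -0.016
= 17.829


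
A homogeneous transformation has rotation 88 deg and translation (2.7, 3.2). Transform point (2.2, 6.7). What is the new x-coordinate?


x' = cos(theta)*px - sin(theta)*py + tx
= 0.0349*2.2 - 0.9994*6.7 + 2.7
= -3.9191


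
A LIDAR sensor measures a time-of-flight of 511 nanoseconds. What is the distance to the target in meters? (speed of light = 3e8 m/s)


tof = 511 ns = 5.11e-07 s
dist = c * tof / 2
= 3e8 * 5.11e-07 / 2
= 76.65 m


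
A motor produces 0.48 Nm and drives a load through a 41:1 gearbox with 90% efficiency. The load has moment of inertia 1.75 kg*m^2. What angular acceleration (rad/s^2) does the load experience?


tau_out = tau_motor * N * eta
= 0.48 * 41 * 0.9 = 17.712 Nm
alpha = tau_out / I = 17.712 / 1.75
= 10.1211 rad/s^2


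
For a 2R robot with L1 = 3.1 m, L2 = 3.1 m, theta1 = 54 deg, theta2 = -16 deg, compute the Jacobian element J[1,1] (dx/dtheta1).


J[1,1] = -L1*sin(t1) - L2*sin(t1+t2)
= -3.1*sin(54) - 3.1*sin(38)
= -4.4165


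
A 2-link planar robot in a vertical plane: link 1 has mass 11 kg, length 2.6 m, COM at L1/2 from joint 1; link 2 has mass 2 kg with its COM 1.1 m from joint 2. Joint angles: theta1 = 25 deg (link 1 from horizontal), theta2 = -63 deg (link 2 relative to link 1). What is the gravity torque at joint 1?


Horizontal distance from joint 1 to link-1 COM:
  x_c1 = (L1/2)*cos(t1) = 1.3 * 0.9063 = 1.1782 m
Horizontal distance from joint 1 to link-2 COM:
  x_c2 = L1*cos(t1) + Lc2*cos(t1+t2)
       = 2.6*0.9063 + 1.1*0.788 = 3.2232 m
tau1 = m1*g*x_c1 + m2*g*x_c2
     = 11*9.81*1.1782 + 2*9.81*3.2232
     = 127.1396 + 63.2394
     = 190.379 Nm


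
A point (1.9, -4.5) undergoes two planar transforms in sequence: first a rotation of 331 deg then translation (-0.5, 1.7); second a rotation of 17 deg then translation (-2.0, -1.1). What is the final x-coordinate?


After transform 1:
x1 = cos(331)*1.9 - sin(331)*-4.5 + -0.5 = -1.0199
y1 = sin(331)*1.9 + cos(331)*-4.5 + 1.7 = -3.1569
After transform 2:
x2 = cos(17)*-1.0199 - sin(17)*-3.1569 + -2.0
= -2.0523


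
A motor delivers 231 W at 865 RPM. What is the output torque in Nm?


omega = 865 * 2*pi/60 = 90.5826 rad/s
tau = P / omega = 231 / 90.5826
= 2.5502 Nm


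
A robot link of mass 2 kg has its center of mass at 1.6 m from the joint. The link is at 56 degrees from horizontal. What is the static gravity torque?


tau = m*g*L*cos(angle)
= 2 * 9.81 * 1.6 * cos(56 deg)
= 2 * 9.81 * 1.6 * 0.5592
= 17.5542 Nm


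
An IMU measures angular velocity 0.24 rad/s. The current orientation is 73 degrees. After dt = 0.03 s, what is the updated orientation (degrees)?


delta_theta = w * dt = 0.24 * 0.03 = 0.0072 rad
= 0.4125 deg
theta_new = 73 + 0.4125 = 73.4125 deg


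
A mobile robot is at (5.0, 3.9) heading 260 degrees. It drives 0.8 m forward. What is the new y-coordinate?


y_new = y0 + d*sin(theta)
= 3.9 + 0.8*sin(260)
= 3.9 + -0.7878
= 3.1122


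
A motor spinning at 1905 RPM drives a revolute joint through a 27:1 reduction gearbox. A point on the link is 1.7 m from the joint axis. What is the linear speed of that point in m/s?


omega_motor = 1905 * 2*pi/60 = 199.4911 rad/s
omega_joint = omega_motor / 27 = 7.3886 rad/s
v = omega_joint * r = 7.3886 * 1.7
= 12.5606 m/s


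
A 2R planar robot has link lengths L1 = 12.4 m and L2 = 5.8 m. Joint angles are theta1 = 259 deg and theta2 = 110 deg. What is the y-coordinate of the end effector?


Convert angles to radians: theta1 = 4.5204, theta2 = 1.9199
y = L1*sin(theta1) + L2*sin(theta1+theta2)
y = -12.1722 + 0.9073
y = -11.2649


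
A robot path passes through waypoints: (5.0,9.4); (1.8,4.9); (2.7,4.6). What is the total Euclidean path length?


Segment lengths:
  seg1 = sqrt((-3.2)^2 + (-4.5)^2) = 5.5218
  seg2 = sqrt((0.9)^2 + (-0.3)^2) = 0.9487
Total = 6.4705


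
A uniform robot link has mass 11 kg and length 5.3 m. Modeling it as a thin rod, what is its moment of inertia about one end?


I = (1/3) * m * L^2
= (1/3) * 11 * 5.3^2
= 0.333333 * 11 * 28.09
= 102.9967 kg*m^2


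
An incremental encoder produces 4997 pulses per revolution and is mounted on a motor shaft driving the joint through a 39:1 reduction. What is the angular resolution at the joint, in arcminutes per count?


counts per rev = 4997
effective counts at joint = 4997 * 39 = 194883
resolution = 360*60 / 194883
= 0.1108 arcmin/count


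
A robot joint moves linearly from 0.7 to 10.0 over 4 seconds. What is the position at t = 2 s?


s = t/T = 2/4 = 0.5
p(t) = p0 + (pf-p0)*s
= 0.7 + (10.0 - 0.7) * 0.5
= 5.35


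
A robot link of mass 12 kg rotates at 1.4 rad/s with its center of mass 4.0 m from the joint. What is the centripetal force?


F = m * omega^2 * r
= 12 * 1.4^2 * 4.0
= 12 * 1.96 * 4.0
= 94.08 N


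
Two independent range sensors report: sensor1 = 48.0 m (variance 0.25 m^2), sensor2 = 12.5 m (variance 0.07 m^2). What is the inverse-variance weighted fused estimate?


w1 = (1/var1) / (1/var1 + 1/var2)
   = 4.0 / (4.0 + 14.2857) = 0.2188
w2 = 1 - w1 = 0.7812
fused = w1*s1 + w2*s2 = 10.5 + 9.7656
= 20.2656 m


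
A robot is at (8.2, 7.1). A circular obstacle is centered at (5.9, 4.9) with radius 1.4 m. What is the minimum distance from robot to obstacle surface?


center_dist = sqrt((8.2-5.9)^2 + (7.1-4.9)^2)
= sqrt(5.29 + 4.84)
= 3.1828
min_dist = center_dist - radius = 3.1828 - 1.4 = 1.7828 m


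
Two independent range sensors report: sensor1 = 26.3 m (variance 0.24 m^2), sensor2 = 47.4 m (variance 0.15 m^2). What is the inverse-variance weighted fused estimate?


w1 = (1/var1) / (1/var1 + 1/var2)
   = 4.1667 / (4.1667 + 6.6667) = 0.3846
w2 = 1 - w1 = 0.6154
fused = w1*s1 + w2*s2 = 10.1154 + 29.1692
= 39.2846 m


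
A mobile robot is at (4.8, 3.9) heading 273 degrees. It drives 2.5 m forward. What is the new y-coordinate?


y_new = y0 + d*sin(theta)
= 3.9 + 2.5*sin(273)
= 3.9 + -2.4966
= 1.4034


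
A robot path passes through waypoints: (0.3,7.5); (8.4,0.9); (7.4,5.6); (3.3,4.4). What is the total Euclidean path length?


Segment lengths:
  seg1 = sqrt((8.1)^2 + (-6.6)^2) = 10.4484
  seg2 = sqrt((-1.0)^2 + (4.7)^2) = 4.8052
  seg3 = sqrt((-4.1)^2 + (-1.2)^2) = 4.272
Total = 19.5257


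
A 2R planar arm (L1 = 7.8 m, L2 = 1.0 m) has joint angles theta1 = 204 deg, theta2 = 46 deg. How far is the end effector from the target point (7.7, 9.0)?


End effector via forward kinematics:
x = L1*cos(t1) + L2*cos(t1+t2) = -7.4677
y = L1*sin(t1) + L2*sin(t1+t2) = -4.1122
Distance to target:
d = sqrt((7.7 - -7.4677)^2 + (9.0 - -4.1122)^2)
= sqrt(230.0584 + 171.9308)
= 20.0497 m


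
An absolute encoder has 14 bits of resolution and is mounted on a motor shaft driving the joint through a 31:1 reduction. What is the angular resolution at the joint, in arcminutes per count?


counts = 2^14 = 16384
effective counts at joint = 16384 * 31 = 507904
resolution = 360*60 / 507904
= 0.0425 arcmin/count


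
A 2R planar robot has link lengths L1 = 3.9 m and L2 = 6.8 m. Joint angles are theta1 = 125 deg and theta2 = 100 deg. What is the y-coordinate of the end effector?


Convert angles to radians: theta1 = 2.1817, theta2 = 1.7453
y = L1*sin(theta1) + L2*sin(theta1+theta2)
y = 3.1947 + -4.8083
y = -1.6136


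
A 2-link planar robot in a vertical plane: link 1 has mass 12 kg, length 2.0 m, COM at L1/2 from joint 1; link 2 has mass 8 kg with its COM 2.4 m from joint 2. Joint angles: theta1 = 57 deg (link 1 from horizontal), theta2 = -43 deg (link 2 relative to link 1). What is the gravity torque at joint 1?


Horizontal distance from joint 1 to link-1 COM:
  x_c1 = (L1/2)*cos(t1) = 1.0 * 0.5446 = 0.5446 m
Horizontal distance from joint 1 to link-2 COM:
  x_c2 = L1*cos(t1) + Lc2*cos(t1+t2)
       = 2.0*0.5446 + 2.4*0.9703 = 3.418 m
tau1 = m1*g*x_c1 + m2*g*x_c2
     = 12*9.81*0.5446 + 8*9.81*3.418
     = 64.1149 + 268.2437
     = 332.3586 Nm


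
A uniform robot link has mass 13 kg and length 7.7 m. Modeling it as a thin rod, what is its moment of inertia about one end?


I = (1/3) * m * L^2
= (1/3) * 13 * 7.7^2
= 0.333333 * 13 * 59.29
= 256.9233 kg*m^2


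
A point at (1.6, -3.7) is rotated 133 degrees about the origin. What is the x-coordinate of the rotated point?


x' = x*cos(theta) - y*sin(theta)
cos(133 deg) = -0.682, sin(133 deg) = 0.7314
x' = 1.6 * -0.682 - -3.7 * 0.7314
= -1.0912 - -2.706
= 1.6148


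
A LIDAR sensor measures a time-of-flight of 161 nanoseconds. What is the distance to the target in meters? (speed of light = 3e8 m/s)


tof = 161 ns = 1.61e-07 s
dist = c * tof / 2
= 3e8 * 1.61e-07 / 2
= 24.15 m


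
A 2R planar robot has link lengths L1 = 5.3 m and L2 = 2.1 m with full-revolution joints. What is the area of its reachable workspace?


r_max = L1 + L2 = 7.4 m
r_min = |L1 - L2| = 3.2 m
Area = pi*(r_max^2 - r_min^2)
= pi*(54.76 - 10.24)
= pi * 44.52
= 139.8637 m^2


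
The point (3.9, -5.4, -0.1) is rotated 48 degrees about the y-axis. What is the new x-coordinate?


Rotation about y-axis: x' = x*cos(theta) + z*sin(theta)
= 3.9 * 0.6691 + -0.1 * 0.7431
= 2.5353


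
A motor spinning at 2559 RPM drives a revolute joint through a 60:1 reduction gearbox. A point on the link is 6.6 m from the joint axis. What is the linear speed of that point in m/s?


omega_motor = 2559 * 2*pi/60 = 267.9779 rad/s
omega_joint = omega_motor / 60 = 4.4663 rad/s
v = omega_joint * r = 4.4663 * 6.6
= 29.4776 m/s


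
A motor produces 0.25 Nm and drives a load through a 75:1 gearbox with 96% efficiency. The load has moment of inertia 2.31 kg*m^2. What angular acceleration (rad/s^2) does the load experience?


tau_out = tau_motor * N * eta
= 0.25 * 75 * 0.96 = 18.0 Nm
alpha = tau_out / I = 18.0 / 2.31
= 7.7922 rad/s^2


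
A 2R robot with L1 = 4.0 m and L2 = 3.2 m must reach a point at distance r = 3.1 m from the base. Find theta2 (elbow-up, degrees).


cos(theta2) = (r^2 - L1^2 - L2^2) / (2*L1*L2)
cos(theta2) = (9.61 - 16.0 - 10.24) / 25.6
cos(theta2) = -0.649609
theta2 = 130.5122 degrees


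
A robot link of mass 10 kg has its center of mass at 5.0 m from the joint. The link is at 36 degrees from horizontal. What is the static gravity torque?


tau = m*g*L*cos(angle)
= 10 * 9.81 * 5.0 * cos(36 deg)
= 10 * 9.81 * 5.0 * 0.809
= 396.8228 Nm


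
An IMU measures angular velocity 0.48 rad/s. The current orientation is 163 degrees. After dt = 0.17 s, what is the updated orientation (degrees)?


delta_theta = w * dt = 0.48 * 0.17 = 0.0816 rad
= 4.6753 deg
theta_new = 163 + 4.6753 = 167.6753 deg


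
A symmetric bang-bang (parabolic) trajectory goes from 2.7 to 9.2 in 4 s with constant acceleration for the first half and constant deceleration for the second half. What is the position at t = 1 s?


Symmetric rest-to-rest: each phase covers (pf-p0)/2 in time T/2. 0.5*a*(T/2)^2 = (pf-p0)/2 => a = 4*(pf-p0)/T^2
a = 4*(9.2-2.7)/4^2 = 1.625
t = 1 is in the acceleration phase (t <= T/2).
p = p0 + 0.5*a*t^2 = 2.7 + 0.5*1.625*1^2
= 3.5125


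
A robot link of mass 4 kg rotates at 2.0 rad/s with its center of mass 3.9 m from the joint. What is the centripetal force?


F = m * omega^2 * r
= 4 * 2.0^2 * 3.9
= 4 * 4.0 * 3.9
= 62.4 N


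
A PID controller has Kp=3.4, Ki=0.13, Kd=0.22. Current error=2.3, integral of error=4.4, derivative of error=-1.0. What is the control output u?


u = Kp*e + Ki*int(e) + Kd*de/dt
= 3.4*2.3 + 0.13*4.4 + 0.22*(-1.0)
= 7.82 + 0.572 + -0.22
= 8.172


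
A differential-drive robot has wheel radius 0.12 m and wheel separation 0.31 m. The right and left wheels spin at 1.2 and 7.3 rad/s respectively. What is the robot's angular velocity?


vR = r*wR = 0.12*1.2 = 0.144 m/s
vL = r*wL = 0.12*7.3 = 0.876 m/s
v = (vR+vL)/2 = 0.51 m/s
omega = (vR-vL)/L = -2.3613 rad/s
angular velocity = -2.3613 rad/s


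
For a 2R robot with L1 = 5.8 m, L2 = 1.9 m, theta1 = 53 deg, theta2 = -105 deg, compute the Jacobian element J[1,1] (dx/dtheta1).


J[1,1] = -L1*sin(t1) - L2*sin(t1+t2)
= -5.8*sin(53) - 1.9*sin(-52)
= -3.1349


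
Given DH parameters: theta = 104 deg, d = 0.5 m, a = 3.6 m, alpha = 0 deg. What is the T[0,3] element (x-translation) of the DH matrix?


T[0,3] = a * cos(theta)
= 3.6 * cos(104 deg)
= 3.6 * -0.2419
= -0.8709


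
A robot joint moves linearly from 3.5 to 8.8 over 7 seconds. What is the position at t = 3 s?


s = t/T = 3/7 = 0.4286
p(t) = p0 + (pf-p0)*s
= 3.5 + (8.8 - 3.5) * 0.4286
= 5.7714


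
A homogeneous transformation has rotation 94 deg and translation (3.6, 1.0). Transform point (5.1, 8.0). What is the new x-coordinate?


x' = cos(theta)*px - sin(theta)*py + tx
= -0.0698*5.1 - 0.9976*8.0 + 3.6
= -4.7363


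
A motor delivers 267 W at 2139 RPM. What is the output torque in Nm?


omega = 2139 * 2*pi/60 = 223.9956 rad/s
tau = P / omega = 267 / 223.9956
= 1.192 Nm


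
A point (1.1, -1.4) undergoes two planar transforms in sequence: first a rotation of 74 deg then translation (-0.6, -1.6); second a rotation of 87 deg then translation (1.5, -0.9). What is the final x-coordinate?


After transform 1:
x1 = cos(74)*1.1 - sin(74)*-1.4 + -0.6 = 1.049
y1 = sin(74)*1.1 + cos(74)*-1.4 + -1.6 = -0.9285
After transform 2:
x2 = cos(87)*1.049 - sin(87)*-0.9285 + 1.5
= 2.4821


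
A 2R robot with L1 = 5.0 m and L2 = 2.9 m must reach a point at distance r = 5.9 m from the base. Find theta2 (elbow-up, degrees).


cos(theta2) = (r^2 - L1^2 - L2^2) / (2*L1*L2)
cos(theta2) = (34.81 - 25.0 - 8.41) / 29.0
cos(theta2) = 0.048276
theta2 = 87.2329 degrees


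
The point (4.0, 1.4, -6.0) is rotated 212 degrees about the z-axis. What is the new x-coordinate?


Rotation about z-axis: x' = x*cos(theta) - y*sin(theta)
= 4.0 * -0.848 - 1.4 * -0.5299
= -2.6503


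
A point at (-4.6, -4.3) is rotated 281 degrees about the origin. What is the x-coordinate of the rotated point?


x' = x*cos(theta) - y*sin(theta)
cos(281 deg) = 0.1908, sin(281 deg) = -0.9816
x' = -4.6 * 0.1908 - -4.3 * -0.9816
= -0.8777 - 4.221
= -5.0987


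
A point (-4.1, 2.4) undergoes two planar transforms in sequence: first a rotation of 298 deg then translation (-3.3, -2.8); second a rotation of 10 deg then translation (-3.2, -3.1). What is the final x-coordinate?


After transform 1:
x1 = cos(298)*-4.1 - sin(298)*2.4 + -3.3 = -3.1058
y1 = sin(298)*-4.1 + cos(298)*2.4 + -2.8 = 1.9468
After transform 2:
x2 = cos(10)*-3.1058 - sin(10)*1.9468 + -3.2
= -6.5966


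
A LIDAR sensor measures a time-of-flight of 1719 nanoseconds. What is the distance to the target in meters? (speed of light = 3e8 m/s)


tof = 1719 ns = 1.719e-06 s
dist = c * tof / 2
= 3e8 * 1.719e-06 / 2
= 257.85 m


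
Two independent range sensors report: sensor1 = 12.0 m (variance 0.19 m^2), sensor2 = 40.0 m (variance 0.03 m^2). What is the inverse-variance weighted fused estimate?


w1 = (1/var1) / (1/var1 + 1/var2)
   = 5.2632 / (5.2632 + 33.3333) = 0.1364
w2 = 1 - w1 = 0.8636
fused = w1*s1 + w2*s2 = 1.6364 + 34.5455
= 36.1818 m


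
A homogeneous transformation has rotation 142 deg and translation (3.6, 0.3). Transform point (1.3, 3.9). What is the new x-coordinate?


x' = cos(theta)*px - sin(theta)*py + tx
= -0.788*1.3 - 0.6157*3.9 + 3.6
= 0.1745


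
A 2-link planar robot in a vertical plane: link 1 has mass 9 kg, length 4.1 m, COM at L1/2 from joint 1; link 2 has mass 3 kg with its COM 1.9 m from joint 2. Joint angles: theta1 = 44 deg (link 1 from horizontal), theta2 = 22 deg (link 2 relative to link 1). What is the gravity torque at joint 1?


Horizontal distance from joint 1 to link-1 COM:
  x_c1 = (L1/2)*cos(t1) = 2.05 * 0.7193 = 1.4746 m
Horizontal distance from joint 1 to link-2 COM:
  x_c2 = L1*cos(t1) + Lc2*cos(t1+t2)
       = 4.1*0.7193 + 1.9*0.4067 = 3.7221 m
tau1 = m1*g*x_c1 + m2*g*x_c2
     = 9*9.81*1.4746 + 3*9.81*3.7221
     = 130.1965 + 109.5412
     = 239.7377 Nm


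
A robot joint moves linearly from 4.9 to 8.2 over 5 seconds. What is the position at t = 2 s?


s = t/T = 2/5 = 0.4
p(t) = p0 + (pf-p0)*s
= 4.9 + (8.2 - 4.9) * 0.4
= 6.22


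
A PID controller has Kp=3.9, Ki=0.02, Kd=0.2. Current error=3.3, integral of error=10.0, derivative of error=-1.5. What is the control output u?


u = Kp*e + Ki*int(e) + Kd*de/dt
= 3.9*3.3 + 0.02*10.0 + 0.2*(-1.5)
= 12.87 + 0.2 + -0.3
= 12.77


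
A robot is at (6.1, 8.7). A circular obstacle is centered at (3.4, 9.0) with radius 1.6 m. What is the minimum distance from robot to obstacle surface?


center_dist = sqrt((6.1-3.4)^2 + (8.7-9.0)^2)
= sqrt(7.29 + 0.09)
= 2.7166
min_dist = center_dist - radius = 2.7166 - 1.6 = 1.1166 m


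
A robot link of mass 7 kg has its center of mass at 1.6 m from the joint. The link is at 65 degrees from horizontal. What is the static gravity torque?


tau = m*g*L*cos(angle)
= 7 * 9.81 * 1.6 * cos(65 deg)
= 7 * 9.81 * 1.6 * 0.4226
= 46.4339 Nm


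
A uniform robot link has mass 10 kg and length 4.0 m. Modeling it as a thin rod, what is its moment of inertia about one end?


I = (1/3) * m * L^2
= (1/3) * 10 * 4.0^2
= 0.333333 * 10 * 16.0
= 53.3333 kg*m^2


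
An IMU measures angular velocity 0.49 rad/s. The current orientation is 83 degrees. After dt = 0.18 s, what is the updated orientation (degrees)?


delta_theta = w * dt = 0.49 * 0.18 = 0.0882 rad
= 5.0535 deg
theta_new = 83 + 5.0535 = 88.0535 deg


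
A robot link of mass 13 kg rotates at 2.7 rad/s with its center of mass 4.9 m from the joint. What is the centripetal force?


F = m * omega^2 * r
= 13 * 2.7^2 * 4.9
= 13 * 7.29 * 4.9
= 464.373 N


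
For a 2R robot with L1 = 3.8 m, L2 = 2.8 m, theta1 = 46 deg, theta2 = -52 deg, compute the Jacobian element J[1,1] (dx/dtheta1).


J[1,1] = -L1*sin(t1) - L2*sin(t1+t2)
= -3.8*sin(46) - 2.8*sin(-6)
= -2.4408


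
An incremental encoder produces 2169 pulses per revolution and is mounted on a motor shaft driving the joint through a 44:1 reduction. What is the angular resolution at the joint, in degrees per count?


counts per rev = 2169
effective counts at joint = 2169 * 44 = 95436
resolution = 360 / 95436
= 0.0038 deg/count


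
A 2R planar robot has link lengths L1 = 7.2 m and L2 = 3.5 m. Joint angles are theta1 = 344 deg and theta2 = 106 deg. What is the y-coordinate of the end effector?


Convert angles to radians: theta1 = 6.0039, theta2 = 1.85
y = L1*sin(theta1) + L2*sin(theta1+theta2)
y = -1.9846 + 3.5
y = 1.5154


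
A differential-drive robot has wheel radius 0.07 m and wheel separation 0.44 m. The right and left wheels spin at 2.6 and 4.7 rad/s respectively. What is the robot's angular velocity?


vR = r*wR = 0.07*2.6 = 0.182 m/s
vL = r*wL = 0.07*4.7 = 0.329 m/s
v = (vR+vL)/2 = 0.2555 m/s
omega = (vR-vL)/L = -0.3341 rad/s
angular velocity = -0.3341 rad/s


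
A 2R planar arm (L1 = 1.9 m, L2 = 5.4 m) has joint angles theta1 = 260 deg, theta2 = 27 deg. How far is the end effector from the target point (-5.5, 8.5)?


End effector via forward kinematics:
x = L1*cos(t1) + L2*cos(t1+t2) = 1.2489
y = L1*sin(t1) + L2*sin(t1+t2) = -7.0352
Distance to target:
d = sqrt((-5.5 - 1.2489)^2 + (8.5 - -7.0352)^2)
= sqrt(45.5473 + 241.3418)
= 16.9378 m


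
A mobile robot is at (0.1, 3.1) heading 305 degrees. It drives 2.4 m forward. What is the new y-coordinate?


y_new = y0 + d*sin(theta)
= 3.1 + 2.4*sin(305)
= 3.1 + -1.966
= 1.134


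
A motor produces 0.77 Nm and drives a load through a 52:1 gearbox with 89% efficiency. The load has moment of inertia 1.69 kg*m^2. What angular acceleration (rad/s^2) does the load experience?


tau_out = tau_motor * N * eta
= 0.77 * 52 * 0.89 = 35.6356 Nm
alpha = tau_out / I = 35.6356 / 1.69
= 21.0862 rad/s^2


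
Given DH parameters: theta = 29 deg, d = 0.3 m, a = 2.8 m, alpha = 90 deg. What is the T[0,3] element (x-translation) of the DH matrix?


T[0,3] = a * cos(theta)
= 2.8 * cos(29 deg)
= 2.8 * 0.8746
= 2.4489


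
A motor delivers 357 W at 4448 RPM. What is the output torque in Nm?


omega = 4448 * 2*pi/60 = 465.7935 rad/s
tau = P / omega = 357 / 465.7935
= 0.7664 Nm


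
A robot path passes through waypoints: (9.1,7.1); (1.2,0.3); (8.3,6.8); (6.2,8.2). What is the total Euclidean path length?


Segment lengths:
  seg1 = sqrt((-7.9)^2 + (-6.8)^2) = 10.4235
  seg2 = sqrt((7.1)^2 + (6.5)^2) = 9.626
  seg3 = sqrt((-2.1)^2 + (1.4)^2) = 2.5239
Total = 22.5734


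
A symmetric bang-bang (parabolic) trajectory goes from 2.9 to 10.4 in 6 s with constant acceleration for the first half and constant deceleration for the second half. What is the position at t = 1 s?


Symmetric rest-to-rest: each phase covers (pf-p0)/2 in time T/2. 0.5*a*(T/2)^2 = (pf-p0)/2 => a = 4*(pf-p0)/T^2
a = 4*(10.4-2.9)/6^2 = 0.8333
t = 1 is in the acceleration phase (t <= T/2).
p = p0 + 0.5*a*t^2 = 2.9 + 0.5*0.8333*1^2
= 3.3167
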